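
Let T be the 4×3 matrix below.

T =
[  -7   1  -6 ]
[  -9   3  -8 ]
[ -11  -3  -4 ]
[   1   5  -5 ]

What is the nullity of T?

0

Row reduce to echelon form.
R2 ← R2 − (9/7)·R1: [0, 12/7, -2/7]
R3 ← R3 − (11/7)·R1: [0, -32/7, 38/7]
R4 ← R4 + (1/7)·R1: [0, 36/7, -41/7]
R3 ← R3 + (8/3)·R2: [0, 0, 14/3]
R4 ← R4 − (3)·R2: [0, 0, -5]
R4 ← R4 + (15/14)·R3: [0, 0, 0]
3 nonzero rows, so rank(T) = 3.
T has 3 columns; by rank–nullity, nullity = 3 − 3 = 0.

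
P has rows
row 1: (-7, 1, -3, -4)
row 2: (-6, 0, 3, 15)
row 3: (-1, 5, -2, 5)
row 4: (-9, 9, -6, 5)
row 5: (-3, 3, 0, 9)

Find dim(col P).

Row reduce to echelon form.
R2 ← R2 − (6/7)·R1: [0, -6/7, 39/7, 129/7]
R3 ← R3 − (1/7)·R1: [0, 34/7, -11/7, 39/7]
R4 ← R4 − (9/7)·R1: [0, 54/7, -15/7, 71/7]
R5 ← R5 − (3/7)·R1: [0, 18/7, 9/7, 75/7]
R3 ← R3 + (17/3)·R2: [0, 0, 30, 110]
R4 ← R4 + (9)·R2: [0, 0, 48, 176]
R5 ← R5 + (3)·R2: [0, 0, 18, 66]
R4 ← R4 − (8/5)·R3: [0, 0, 0, 0]
R5 ← R5 − (3/5)·R3: [0, 0, 0, 0]
Echelon form has 3 nonzero rows, so rank(P) = 3.
The column space has dimension equal to the rank: 3.

3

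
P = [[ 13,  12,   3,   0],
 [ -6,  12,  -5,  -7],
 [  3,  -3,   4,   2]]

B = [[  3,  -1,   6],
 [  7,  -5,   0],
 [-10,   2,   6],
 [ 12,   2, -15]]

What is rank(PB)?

3

First compute PB:
[[ 93, -67,  96],
 [ 32, -78,  39],
 [-28,  24,  12]]
Now row reduce the product.
R2 ← R2 − (32/93)·R1: [0, -5110/93, 185/31]
R3 ← R3 + (28/93)·R1: [0, 356/93, 1268/31]
R3 ← R3 + (178/2555)·R2: [0, 0, 21114/511]
3 nonzero rows, so rank(PB) = 3.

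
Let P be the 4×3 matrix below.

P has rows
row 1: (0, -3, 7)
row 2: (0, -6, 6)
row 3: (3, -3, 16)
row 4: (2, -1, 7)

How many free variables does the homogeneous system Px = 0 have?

Row reduce to echelon form.
Swap R1 ↔ R3
R4 ← R4 − (2/3)·R1: [0, 1, -11/3]
R3 ← R3 − (1/2)·R2: [0, 0, 4]
R4 ← R4 + (1/6)·R2: [0, 0, -8/3]
R4 ← R4 + (2/3)·R3: [0, 0, 0]
3 nonzero rows, so rank(P) = 3.
P has 3 columns; by rank–nullity, nullity = 3 − 3 = 0.

0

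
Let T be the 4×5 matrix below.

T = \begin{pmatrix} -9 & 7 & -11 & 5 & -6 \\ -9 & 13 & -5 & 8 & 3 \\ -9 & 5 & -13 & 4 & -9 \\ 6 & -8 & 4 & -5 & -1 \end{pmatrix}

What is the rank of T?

2

Row reduce to echelon form.
R2 ← R2 − R1: [0, 6, 6, 3, 9]
R3 ← R3 − R1: [0, -2, -2, -1, -3]
R4 ← R4 + (2/3)·R1: [0, -10/3, -10/3, -5/3, -5]
R3 ← R3 + (1/3)·R2: [0, 0, 0, 0, 0]
R4 ← R4 + (5/9)·R2: [0, 0, 0, 0, 0]
Echelon form has 2 nonzero rows, so rank(T) = 2.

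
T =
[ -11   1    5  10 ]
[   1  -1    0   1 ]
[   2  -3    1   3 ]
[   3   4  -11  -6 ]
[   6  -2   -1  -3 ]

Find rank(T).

4

Row reduce to echelon form.
R2 ← R2 + (1/11)·R1: [0, -10/11, 5/11, 21/11]
R3 ← R3 + (2/11)·R1: [0, -31/11, 21/11, 53/11]
R4 ← R4 + (3/11)·R1: [0, 47/11, -106/11, -36/11]
R5 ← R5 + (6/11)·R1: [0, -16/11, 19/11, 27/11]
R3 ← R3 − (31/10)·R2: [0, 0, 1/2, -11/10]
R4 ← R4 + (47/10)·R2: [0, 0, -15/2, 57/10]
R5 ← R5 − (8/5)·R2: [0, 0, 1, -3/5]
R4 ← R4 + (15)·R3: [0, 0, 0, -54/5]
R5 ← R5 − (2)·R3: [0, 0, 0, 8/5]
R5 ← R5 + (4/27)·R4: [0, 0, 0, 0]
Echelon form has 4 nonzero rows, so rank(T) = 4.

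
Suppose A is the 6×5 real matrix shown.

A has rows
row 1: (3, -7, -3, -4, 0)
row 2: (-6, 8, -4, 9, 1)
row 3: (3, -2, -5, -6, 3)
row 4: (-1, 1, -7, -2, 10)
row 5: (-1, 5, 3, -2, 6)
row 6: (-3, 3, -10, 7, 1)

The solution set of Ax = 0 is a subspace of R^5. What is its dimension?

0

Row reduce to echelon form.
R2 ← R2 + (2)·R1: [0, -6, -10, 1, 1]
R3 ← R3 − R1: [0, 5, -2, -2, 3]
R4 ← R4 + (1/3)·R1: [0, -4/3, -8, -10/3, 10]
R5 ← R5 + (1/3)·R1: [0, 8/3, 2, -10/3, 6]
R6 ← R6 + R1: [0, -4, -13, 3, 1]
R3 ← R3 + (5/6)·R2: [0, 0, -31/3, -7/6, 23/6]
R4 ← R4 − (2/9)·R2: [0, 0, -52/9, -32/9, 88/9]
R5 ← R5 + (4/9)·R2: [0, 0, -22/9, -26/9, 58/9]
R6 ← R6 − (2/3)·R2: [0, 0, -19/3, 7/3, 1/3]
R4 ← R4 − (52/93)·R3: [0, 0, 0, -90/31, 710/93]
R5 ← R5 − (22/93)·R3: [0, 0, 0, -81/31, 515/93]
R6 ← R6 − (19/31)·R3: [0, 0, 0, 189/62, -125/62]
R5 ← R5 − (9/10)·R4: [0, 0, 0, 0, -4/3]
R6 ← R6 + (21/20)·R4: [0, 0, 0, 0, 6]
R6 ← R6 + (9/2)·R5: [0, 0, 0, 0, 0]
5 nonzero rows, so rank(A) = 5.
A has 5 columns; by rank–nullity, nullity = 5 − 5 = 0.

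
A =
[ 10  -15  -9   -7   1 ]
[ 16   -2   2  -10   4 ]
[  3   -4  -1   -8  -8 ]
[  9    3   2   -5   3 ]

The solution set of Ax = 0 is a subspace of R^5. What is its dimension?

1

Row reduce to echelon form.
R2 ← R2 − (8/5)·R1: [0, 22, 82/5, 6/5, 12/5]
R3 ← R3 − (3/10)·R1: [0, 1/2, 17/10, -59/10, -83/10]
R4 ← R4 − (9/10)·R1: [0, 33/2, 101/10, 13/10, 21/10]
R3 ← R3 − (1/44)·R2: [0, 0, 73/55, -326/55, -919/110]
R4 ← R4 − (3/4)·R2: [0, 0, -11/5, 2/5, 3/10]
R4 ← R4 + (121/73)·R3: [0, 0, 0, -688/73, -989/73]
4 nonzero rows, so rank(A) = 4.
A has 5 columns; by rank–nullity, nullity = 5 − 4 = 1.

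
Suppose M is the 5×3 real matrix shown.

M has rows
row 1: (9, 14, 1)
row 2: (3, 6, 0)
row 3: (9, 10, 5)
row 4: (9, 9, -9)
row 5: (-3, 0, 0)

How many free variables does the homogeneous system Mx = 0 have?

0

Row reduce to echelon form.
R2 ← R2 − (1/3)·R1: [0, 4/3, -1/3]
R3 ← R3 − R1: [0, -4, 4]
R4 ← R4 − R1: [0, -5, -10]
R5 ← R5 + (1/3)·R1: [0, 14/3, 1/3]
R3 ← R3 + (3)·R2: [0, 0, 3]
R4 ← R4 + (15/4)·R2: [0, 0, -45/4]
R5 ← R5 − (7/2)·R2: [0, 0, 3/2]
R4 ← R4 + (15/4)·R3: [0, 0, 0]
R5 ← R5 − (1/2)·R3: [0, 0, 0]
3 nonzero rows, so rank(M) = 3.
M has 3 columns; by rank–nullity, nullity = 3 − 3 = 0.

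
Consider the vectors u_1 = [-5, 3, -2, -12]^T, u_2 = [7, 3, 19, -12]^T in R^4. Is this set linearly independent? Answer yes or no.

Form the matrix with these vectors as rows and row reduce.
R2 ← R2 + (7/5)·R1: [0, 36/5, 81/5, -144/5]
2 nonzero rows, so the 2 vectors span a space of dimension 2.
Since 2 = 2, the vectors are linearly independent.

yes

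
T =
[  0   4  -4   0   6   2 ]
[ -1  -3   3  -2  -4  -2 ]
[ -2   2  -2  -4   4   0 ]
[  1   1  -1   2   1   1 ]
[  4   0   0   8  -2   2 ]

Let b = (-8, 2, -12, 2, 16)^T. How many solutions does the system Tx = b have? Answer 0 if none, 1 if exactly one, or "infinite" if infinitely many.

Row reduce the augmented matrix [T | b].
Swap R1 ↔ R2
R3 ← R3 − (2)·R1: [0, 8, -8, 0, 12, 4, -16]
R4 ← R4 + R1: [0, -2, 2, 0, -3, -1, 4]
R5 ← R5 + (4)·R1: [0, -12, 12, 0, -18, -6, 24]
R3 ← R3 − (2)·R2: [0, 0, 0, 0, 0, 0, 0]
R4 ← R4 + (1/2)·R2: [0, 0, 0, 0, 0, 0, 0]
R5 ← R5 + (3)·R2: [0, 0, 0, 0, 0, 0, 0]
The echelon form has 2 nonzero rows, and every pivot lies in the first 6 columns, so rank(T) = rank([T|b]) = 2.
The system is consistent.
rank = 2 < 6 unknowns, so there are infinitely many solutions.

infinite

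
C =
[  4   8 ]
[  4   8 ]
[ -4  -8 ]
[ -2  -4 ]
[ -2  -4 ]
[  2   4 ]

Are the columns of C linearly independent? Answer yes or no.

Row reduce C to echelon form.
R2 ← R2 − R1: [0, 0]
R3 ← R3 + R1: [0, 0]
R4 ← R4 + (1/2)·R1: [0, 0]
R5 ← R5 + (1/2)·R1: [0, 0]
R6 ← R6 − (1/2)·R1: [0, 0]
1 pivot among 2 columns.
Only 1 < 2 pivot columns, so the columns are linearly dependent.

no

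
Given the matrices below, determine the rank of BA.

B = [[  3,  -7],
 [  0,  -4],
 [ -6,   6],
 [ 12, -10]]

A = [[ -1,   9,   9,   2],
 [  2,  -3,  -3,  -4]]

2

First compute BA:
[[-17,  48,  48,  34],
 [ -8,  12,  12,  16],
 [ 18, -72, -72, -36],
 [-32, 138, 138,  64]]
Now row reduce the product.
R2 ← R2 − (8/17)·R1: [0, -180/17, -180/17, 0]
R3 ← R3 + (18/17)·R1: [0, -360/17, -360/17, 0]
R4 ← R4 − (32/17)·R1: [0, 810/17, 810/17, 0]
R3 ← R3 − (2)·R2: [0, 0, 0, 0]
R4 ← R4 + (9/2)·R2: [0, 0, 0, 0]
2 nonzero rows, so rank(BA) = 2.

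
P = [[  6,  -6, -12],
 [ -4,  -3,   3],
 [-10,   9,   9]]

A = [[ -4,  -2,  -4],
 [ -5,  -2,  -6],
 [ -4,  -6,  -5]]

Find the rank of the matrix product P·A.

First compute PA:
[[ 54,  72,  72],
 [ 19,  -4,  19],
 [-41, -52, -59]]
Now row reduce the product.
R2 ← R2 − (19/54)·R1: [0, -88/3, -19/3]
R3 ← R3 + (41/54)·R1: [0, 8/3, -13/3]
R3 ← R3 + (1/11)·R2: [0, 0, -54/11]
3 nonzero rows, so rank(PA) = 3.

3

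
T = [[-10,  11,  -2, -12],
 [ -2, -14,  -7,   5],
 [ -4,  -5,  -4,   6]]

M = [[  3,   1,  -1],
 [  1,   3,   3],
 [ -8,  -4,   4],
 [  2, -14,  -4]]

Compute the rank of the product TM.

First compute TM:
[[-27, 199,  83],
 [ 46, -86, -88],
 [ 27, -87, -51]]
Now row reduce the product.
R2 ← R2 + (46/27)·R1: [0, 6832/27, 1442/27]
R3 ← R3 + R1: [0, 112, 32]
R3 ← R3 − (27/61)·R2: [0, 0, 510/61]
3 nonzero rows, so rank(TM) = 3.

3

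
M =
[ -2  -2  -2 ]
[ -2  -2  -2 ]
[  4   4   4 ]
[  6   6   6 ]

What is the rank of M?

1

Row reduce to echelon form.
R2 ← R2 − R1: [0, 0, 0]
R3 ← R3 + (2)·R1: [0, 0, 0]
R4 ← R4 + (3)·R1: [0, 0, 0]
Echelon form has 1 nonzero row, so rank(M) = 1.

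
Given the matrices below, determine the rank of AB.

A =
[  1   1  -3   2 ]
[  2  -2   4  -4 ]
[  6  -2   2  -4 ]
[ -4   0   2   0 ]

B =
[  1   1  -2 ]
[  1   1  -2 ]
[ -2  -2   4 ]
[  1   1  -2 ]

First compute AB:
[[ 10,  10, -20],
 [-12, -12,  24],
 [ -4,  -4,   8],
 [ -8,  -8,  16]]
Now row reduce the product.
R2 ← R2 + (6/5)·R1: [0, 0, 0]
R3 ← R3 + (2/5)·R1: [0, 0, 0]
R4 ← R4 + (4/5)·R1: [0, 0, 0]
1 nonzero row, so rank(AB) = 1.

1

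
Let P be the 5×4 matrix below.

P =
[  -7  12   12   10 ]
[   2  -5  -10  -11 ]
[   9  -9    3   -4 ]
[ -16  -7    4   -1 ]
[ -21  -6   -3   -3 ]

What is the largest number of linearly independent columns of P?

4

Row reduce to echelon form.
R2 ← R2 + (2/7)·R1: [0, -11/7, -46/7, -57/7]
R3 ← R3 + (9/7)·R1: [0, 45/7, 129/7, 62/7]
R4 ← R4 − (16/7)·R1: [0, -241/7, -164/7, -167/7]
R5 ← R5 − (3)·R1: [0, -42, -39, -33]
R3 ← R3 + (45/11)·R2: [0, 0, -93/11, -269/11]
R4 ← R4 − (241/11)·R2: [0, 0, 1326/11, 1700/11]
R5 ← R5 − (294/11)·R2: [0, 0, 1503/11, 2031/11]
R4 ← R4 + (442/31)·R3: [0, 0, 0, -6018/31]
R5 ← R5 + (501/31)·R3: [0, 0, 0, -6528/31]
R5 ← R5 − (64/59)·R4: [0, 0, 0, 0]
Echelon form has 4 nonzero rows, so rank(P) = 4.
The rank gives the maximum number of linearly independent columns: 4.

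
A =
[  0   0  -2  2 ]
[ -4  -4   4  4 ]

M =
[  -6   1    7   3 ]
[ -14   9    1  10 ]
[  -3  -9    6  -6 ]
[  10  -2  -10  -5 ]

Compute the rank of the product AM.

First compute AM:
[[ 26,  14, -32,   2],
 [108, -84, -48, -96]]
Now row reduce the product.
R2 ← R2 − (54/13)·R1: [0, -1848/13, 1104/13, -1356/13]
2 nonzero rows, so rank(AM) = 2.

2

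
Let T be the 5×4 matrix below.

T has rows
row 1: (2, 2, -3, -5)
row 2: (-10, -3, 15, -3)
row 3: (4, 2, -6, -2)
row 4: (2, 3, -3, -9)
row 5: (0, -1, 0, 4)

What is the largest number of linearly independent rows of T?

Row reduce to echelon form.
R2 ← R2 + (5)·R1: [0, 7, 0, -28]
R3 ← R3 − (2)·R1: [0, -2, 0, 8]
R4 ← R4 − R1: [0, 1, 0, -4]
R3 ← R3 + (2/7)·R2: [0, 0, 0, 0]
R4 ← R4 − (1/7)·R2: [0, 0, 0, 0]
R5 ← R5 + (1/7)·R2: [0, 0, 0, 0]
Echelon form has 2 nonzero rows, so rank(T) = 2.
The rank gives the maximum number of linearly independent rows: 2.

2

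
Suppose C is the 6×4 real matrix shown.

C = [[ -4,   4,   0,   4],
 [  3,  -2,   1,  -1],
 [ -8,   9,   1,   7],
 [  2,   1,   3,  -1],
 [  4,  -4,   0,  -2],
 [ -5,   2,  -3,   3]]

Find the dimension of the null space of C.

1

Row reduce to echelon form.
R2 ← R2 + (3/4)·R1: [0, 1, 1, 2]
R3 ← R3 − (2)·R1: [0, 1, 1, -1]
R4 ← R4 + (1/2)·R1: [0, 3, 3, 1]
R5 ← R5 + R1: [0, 0, 0, 2]
R6 ← R6 − (5/4)·R1: [0, -3, -3, -2]
R3 ← R3 − R2: [0, 0, 0, -3]
R4 ← R4 − (3)·R2: [0, 0, 0, -5]
R6 ← R6 + (3)·R2: [0, 0, 0, 4]
R4 ← R4 − (5/3)·R3: [0, 0, 0, 0]
R5 ← R5 + (2/3)·R3: [0, 0, 0, 0]
R6 ← R6 + (4/3)·R3: [0, 0, 0, 0]
3 nonzero rows, so rank(C) = 3.
C has 4 columns; by rank–nullity, nullity = 4 − 3 = 1.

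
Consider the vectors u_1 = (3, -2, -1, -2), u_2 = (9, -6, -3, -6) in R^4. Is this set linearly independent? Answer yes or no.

Form the matrix with these vectors as rows and row reduce.
R2 ← R2 − (3)·R1: [0, 0, 0, 0]
1 nonzero row, so the 2 vectors span a space of dimension 1.
Since 1 < 2, the vectors are linearly dependent.

no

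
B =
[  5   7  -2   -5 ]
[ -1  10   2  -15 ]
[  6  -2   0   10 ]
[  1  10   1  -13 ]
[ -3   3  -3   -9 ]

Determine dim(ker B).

Row reduce to echelon form.
R2 ← R2 + (1/5)·R1: [0, 57/5, 8/5, -16]
R3 ← R3 − (6/5)·R1: [0, -52/5, 12/5, 16]
R4 ← R4 − (1/5)·R1: [0, 43/5, 7/5, -12]
R5 ← R5 + (3/5)·R1: [0, 36/5, -21/5, -12]
R3 ← R3 + (52/57)·R2: [0, 0, 220/57, 80/57]
R4 ← R4 − (43/57)·R2: [0, 0, 11/57, 4/57]
R5 ← R5 − (12/19)·R2: [0, 0, -99/19, -36/19]
R4 ← R4 − (1/20)·R3: [0, 0, 0, 0]
R5 ← R5 + (27/20)·R3: [0, 0, 0, 0]
3 nonzero rows, so rank(B) = 3.
B has 4 columns; by rank–nullity, nullity = 4 − 3 = 1.

1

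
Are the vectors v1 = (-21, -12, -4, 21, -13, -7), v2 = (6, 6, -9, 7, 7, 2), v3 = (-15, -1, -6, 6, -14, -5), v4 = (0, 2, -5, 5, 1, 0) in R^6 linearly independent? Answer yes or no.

Form the matrix with these vectors as rows and row reduce.
R2 ← R2 + (2/7)·R1: [0, 18/7, -71/7, 13, 23/7, 0]
R3 ← R3 − (5/7)·R1: [0, 53/7, -22/7, -9, -33/7, 0]
R3 ← R3 − (53/18)·R2: [0, 0, 481/18, -851/18, -259/18, 0]
R4 ← R4 − (7/9)·R2: [0, 0, 26/9, -46/9, -14/9, 0]
R4 ← R4 − (4/37)·R3: [0, 0, 0, 0, 0, 0]
3 nonzero rows, so the 4 vectors span a space of dimension 3.
Since 3 < 4, the vectors are linearly dependent.

no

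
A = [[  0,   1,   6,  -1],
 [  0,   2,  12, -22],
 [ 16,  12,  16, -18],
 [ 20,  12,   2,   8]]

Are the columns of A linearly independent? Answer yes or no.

no

Row reduce A to echelon form.
Swap R1 ↔ R3
R4 ← R4 − (5/4)·R1: [0, -3, -18, 61/2]
R3 ← R3 − (1/2)·R2: [0, 0, 0, 10]
R4 ← R4 + (3/2)·R2: [0, 0, 0, -5/2]
R4 ← R4 + (1/4)·R3: [0, 0, 0, 0]
3 pivots among 4 columns.
Only 3 < 4 pivot columns, so the columns are linearly dependent.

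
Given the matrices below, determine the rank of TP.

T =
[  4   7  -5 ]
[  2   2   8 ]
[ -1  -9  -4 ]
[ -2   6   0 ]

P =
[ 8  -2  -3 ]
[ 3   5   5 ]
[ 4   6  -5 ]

First compute TP:
[[ 33,  -3,  48],
 [ 54,  54, -36],
 [-51, -67, -22],
 [  2,  34,  36]]
Now row reduce the product.
R2 ← R2 − (18/11)·R1: [0, 648/11, -1260/11]
R3 ← R3 + (17/11)·R1: [0, -788/11, 574/11]
R4 ← R4 − (2/33)·R1: [0, 376/11, 364/11]
R3 ← R3 + (197/162)·R2: [0, 0, -784/9]
R4 ← R4 − (47/81)·R2: [0, 0, 896/9]
R4 ← R4 + (8/7)·R3: [0, 0, 0]
3 nonzero rows, so rank(TP) = 3.

3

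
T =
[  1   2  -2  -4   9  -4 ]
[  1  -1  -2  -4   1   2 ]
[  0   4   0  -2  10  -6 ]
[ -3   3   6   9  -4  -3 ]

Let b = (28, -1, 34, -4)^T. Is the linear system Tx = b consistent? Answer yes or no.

Row reduce the augmented matrix [T | b].
R2 ← R2 − R1: [0, -3, 0, 0, -8, 6, -29]
R4 ← R4 + (3)·R1: [0, 9, 0, -3, 23, -15, 80]
R3 ← R3 + (4/3)·R2: [0, 0, 0, -2, -2/3, 2, -14/3]
R4 ← R4 + (3)·R2: [0, 0, 0, -3, -1, 3, -7]
R4 ← R4 − (3/2)·R3: [0, 0, 0, 0, 0, 0, 0]
The echelon form has 3 nonzero rows, and every pivot lies in the first 6 columns, so rank(T) = rank([T|b]) = 3.
The system is consistent.

yes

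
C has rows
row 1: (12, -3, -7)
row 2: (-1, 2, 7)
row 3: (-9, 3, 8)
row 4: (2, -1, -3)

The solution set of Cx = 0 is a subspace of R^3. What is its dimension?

1

Row reduce to echelon form.
R2 ← R2 + (1/12)·R1: [0, 7/4, 77/12]
R3 ← R3 + (3/4)·R1: [0, 3/4, 11/4]
R4 ← R4 − (1/6)·R1: [0, -1/2, -11/6]
R3 ← R3 − (3/7)·R2: [0, 0, 0]
R4 ← R4 + (2/7)·R2: [0, 0, 0]
2 nonzero rows, so rank(C) = 2.
C has 3 columns; by rank–nullity, nullity = 3 − 2 = 1.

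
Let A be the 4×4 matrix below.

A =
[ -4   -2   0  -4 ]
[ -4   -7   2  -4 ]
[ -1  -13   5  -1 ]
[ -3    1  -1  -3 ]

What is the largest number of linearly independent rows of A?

2

Row reduce to echelon form.
R2 ← R2 − R1: [0, -5, 2, 0]
R3 ← R3 − (1/4)·R1: [0, -25/2, 5, 0]
R4 ← R4 − (3/4)·R1: [0, 5/2, -1, 0]
R3 ← R3 − (5/2)·R2: [0, 0, 0, 0]
R4 ← R4 + (1/2)·R2: [0, 0, 0, 0]
Echelon form has 2 nonzero rows, so rank(A) = 2.
The rank gives the maximum number of linearly independent rows: 2.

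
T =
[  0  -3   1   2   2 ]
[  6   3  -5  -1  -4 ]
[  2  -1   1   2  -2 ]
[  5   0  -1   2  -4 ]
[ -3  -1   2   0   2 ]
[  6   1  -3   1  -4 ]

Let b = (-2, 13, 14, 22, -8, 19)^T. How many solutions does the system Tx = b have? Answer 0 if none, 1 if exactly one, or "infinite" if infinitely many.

Row reduce the augmented matrix [T | b].
Swap R1 ↔ R2
R3 ← R3 − (1/3)·R1: [0, -2, 8/3, 7/3, -2/3, 29/3]
R4 ← R4 − (5/6)·R1: [0, -5/2, 19/6, 17/6, -2/3, 67/6]
R5 ← R5 + (1/2)·R1: [0, 1/2, -1/2, -1/2, 0, -3/2]
R6 ← R6 − R1: [0, -2, 2, 2, 0, 6]
R3 ← R3 − (2/3)·R2: [0, 0, 2, 1, -2, 11]
R4 ← R4 − (5/6)·R2: [0, 0, 7/3, 7/6, -7/3, 77/6]
R5 ← R5 + (1/6)·R2: [0, 0, -1/3, -1/6, 1/3, -11/6]
R6 ← R6 − (2/3)·R2: [0, 0, 4/3, 2/3, -4/3, 22/3]
R4 ← R4 − (7/6)·R3: [0, 0, 0, 0, 0, 0]
R5 ← R5 + (1/6)·R3: [0, 0, 0, 0, 0, 0]
R6 ← R6 − (2/3)·R3: [0, 0, 0, 0, 0, 0]
The echelon form has 3 nonzero rows, and every pivot lies in the first 5 columns, so rank(T) = rank([T|b]) = 3.
The system is consistent.
rank = 3 < 5 unknowns, so there are infinitely many solutions.

infinite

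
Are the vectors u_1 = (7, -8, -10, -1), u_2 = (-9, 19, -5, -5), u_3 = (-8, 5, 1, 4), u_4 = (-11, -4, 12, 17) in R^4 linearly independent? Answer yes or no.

Form the matrix with these vectors as rows and row reduce.
R2 ← R2 + (9/7)·R1: [0, 61/7, -125/7, -44/7]
R3 ← R3 + (8/7)·R1: [0, -29/7, -73/7, 20/7]
R4 ← R4 + (11/7)·R1: [0, -116/7, -26/7, 108/7]
R3 ← R3 + (29/61)·R2: [0, 0, -1154/61, -8/61]
R4 ← R4 + (116/61)·R2: [0, 0, -2298/61, 212/61]
R4 ← R4 − (1149/577)·R3: [0, 0, 0, 2156/577]
4 nonzero rows, so the 4 vectors span a space of dimension 4.
Since 4 = 4, the vectors are linearly independent.

yes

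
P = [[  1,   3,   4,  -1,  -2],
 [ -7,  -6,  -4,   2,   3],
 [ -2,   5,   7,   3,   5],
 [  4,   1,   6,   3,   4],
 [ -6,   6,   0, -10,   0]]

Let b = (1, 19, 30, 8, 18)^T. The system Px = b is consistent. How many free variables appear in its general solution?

0

Row reduce the augmented matrix [P | b].
R2 ← R2 + (7)·R1: [0, 15, 24, -5, -11, 26]
R3 ← R3 + (2)·R1: [0, 11, 15, 1, 1, 32]
R4 ← R4 − (4)·R1: [0, -11, -10, 7, 12, 4]
R5 ← R5 + (6)·R1: [0, 24, 24, -16, -12, 24]
R3 ← R3 − (11/15)·R2: [0, 0, -13/5, 14/3, 136/15, 194/15]
R4 ← R4 + (11/15)·R2: [0, 0, 38/5, 10/3, 59/15, 346/15]
R5 ← R5 − (8/5)·R2: [0, 0, -72/5, -8, 28/5, -88/5]
R4 ← R4 + (38/13)·R3: [0, 0, 0, 662/39, 1187/39, 2374/39]
R5 ← R5 − (72/13)·R3: [0, 0, 0, -440/13, -580/13, -1160/13]
R5 ← R5 + (660/331)·R4: [0, 0, 0, 0, 5320/331, 10640/331]
The echelon form has 5 nonzero rows, and every pivot lies in the first 5 columns, so rank(P) = rank([P|b]) = 5.
The system is consistent.
Free variables = (unknowns) − (rank) = 5 − 5 = 0.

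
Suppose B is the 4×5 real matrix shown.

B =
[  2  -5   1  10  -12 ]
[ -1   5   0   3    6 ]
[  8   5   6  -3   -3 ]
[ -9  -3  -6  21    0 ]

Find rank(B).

3

Row reduce to echelon form.
R2 ← R2 + (1/2)·R1: [0, 5/2, 1/2, 8, 0]
R3 ← R3 − (4)·R1: [0, 25, 2, -43, 45]
R4 ← R4 + (9/2)·R1: [0, -51/2, -3/2, 66, -54]
R3 ← R3 − (10)·R2: [0, 0, -3, -123, 45]
R4 ← R4 + (51/5)·R2: [0, 0, 18/5, 738/5, -54]
R4 ← R4 + (6/5)·R3: [0, 0, 0, 0, 0]
Echelon form has 3 nonzero rows, so rank(B) = 3.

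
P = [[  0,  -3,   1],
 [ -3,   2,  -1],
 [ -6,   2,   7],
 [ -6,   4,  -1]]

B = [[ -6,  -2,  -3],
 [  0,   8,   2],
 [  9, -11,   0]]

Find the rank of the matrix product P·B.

First compute PB:
[[  9, -35,  -6],
 [  9,  33,  13],
 [ 99, -49,  22],
 [ 27,  55,  26]]
Now row reduce the product.
R2 ← R2 − R1: [0, 68, 19]
R3 ← R3 − (11)·R1: [0, 336, 88]
R4 ← R4 − (3)·R1: [0, 160, 44]
R3 ← R3 − (84/17)·R2: [0, 0, -100/17]
R4 ← R4 − (40/17)·R2: [0, 0, -12/17]
R4 ← R4 − (3/25)·R3: [0, 0, 0]
3 nonzero rows, so rank(PB) = 3.

3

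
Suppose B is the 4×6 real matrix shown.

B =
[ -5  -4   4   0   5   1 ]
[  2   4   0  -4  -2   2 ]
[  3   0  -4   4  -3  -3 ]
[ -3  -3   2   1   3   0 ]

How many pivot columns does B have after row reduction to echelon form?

Row reduce to echelon form.
R2 ← R2 + (2/5)·R1: [0, 12/5, 8/5, -4, 0, 12/5]
R3 ← R3 + (3/5)·R1: [0, -12/5, -8/5, 4, 0, -12/5]
R4 ← R4 − (3/5)·R1: [0, -3/5, -2/5, 1, 0, -3/5]
R3 ← R3 + R2: [0, 0, 0, 0, 0, 0]
R4 ← R4 + (1/4)·R2: [0, 0, 0, 0, 0, 0]
Echelon form has 2 nonzero rows, so rank(B) = 2.
Each nonzero row contributes one pivot column: 2 pivot columns.

2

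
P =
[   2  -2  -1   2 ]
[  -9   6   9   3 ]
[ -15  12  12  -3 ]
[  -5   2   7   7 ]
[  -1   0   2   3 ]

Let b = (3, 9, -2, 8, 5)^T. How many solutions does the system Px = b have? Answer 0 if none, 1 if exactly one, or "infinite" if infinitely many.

Row reduce the augmented matrix [P | b].
R2 ← R2 + (9/2)·R1: [0, -3, 9/2, 12, 45/2]
R3 ← R3 + (15/2)·R1: [0, -3, 9/2, 12, 41/2]
R4 ← R4 + (5/2)·R1: [0, -3, 9/2, 12, 31/2]
R5 ← R5 + (1/2)·R1: [0, -1, 3/2, 4, 13/2]
R3 ← R3 − R2: [0, 0, 0, 0, -2]
R4 ← R4 − R2: [0, 0, 0, 0, -7]
R5 ← R5 − (1/3)·R2: [0, 0, 0, 0, -1]
R4 ← R4 − (7/2)·R3: [0, 0, 0, 0, 0]
R5 ← R5 − (1/2)·R3: [0, 0, 0, 0, 0]
The echelon form has 3 nonzero rows; the last pivot sits in the augmented column, so rank(P) = 2 but rank([P|b]) = 3.
Since the ranks differ, the system is inconsistent.
It has no solutions.

0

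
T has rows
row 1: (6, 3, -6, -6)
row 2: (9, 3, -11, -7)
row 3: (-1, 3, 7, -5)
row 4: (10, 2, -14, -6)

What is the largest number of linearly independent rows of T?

3

Row reduce to echelon form.
R2 ← R2 − (3/2)·R1: [0, -3/2, -2, 2]
R3 ← R3 + (1/6)·R1: [0, 7/2, 6, -6]
R4 ← R4 − (5/3)·R1: [0, -3, -4, 4]
R3 ← R3 + (7/3)·R2: [0, 0, 4/3, -4/3]
R4 ← R4 − (2)·R2: [0, 0, 0, 0]
Echelon form has 3 nonzero rows, so rank(T) = 3.
The rank gives the maximum number of linearly independent rows: 3.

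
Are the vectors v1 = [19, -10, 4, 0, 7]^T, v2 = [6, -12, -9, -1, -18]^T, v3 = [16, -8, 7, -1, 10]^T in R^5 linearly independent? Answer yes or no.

Form the matrix with these vectors as rows and row reduce.
R2 ← R2 − (6/19)·R1: [0, -168/19, -195/19, -1, -384/19]
R3 ← R3 − (16/19)·R1: [0, 8/19, 69/19, -1, 78/19]
R3 ← R3 + (1/21)·R2: [0, 0, 22/7, -22/21, 22/7]
3 nonzero rows, so the 3 vectors span a space of dimension 3.
Since 3 = 3, the vectors are linearly independent.

yes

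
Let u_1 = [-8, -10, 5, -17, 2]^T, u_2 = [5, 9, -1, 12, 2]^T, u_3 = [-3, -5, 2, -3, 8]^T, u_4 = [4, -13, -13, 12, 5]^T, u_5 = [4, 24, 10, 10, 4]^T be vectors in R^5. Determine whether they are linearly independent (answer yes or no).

no

Form the matrix with these vectors as rows and row reduce.
R2 ← R2 + (5/8)·R1: [0, 11/4, 17/8, 11/8, 13/4]
R3 ← R3 − (3/8)·R1: [0, -5/4, 1/8, 27/8, 29/4]
R4 ← R4 + (1/2)·R1: [0, -18, -21/2, 7/2, 6]
R5 ← R5 + (1/2)·R1: [0, 19, 25/2, 3/2, 5]
R3 ← R3 + (5/11)·R2: [0, 0, 12/11, 4, 96/11]
R4 ← R4 + (72/11)·R2: [0, 0, 75/22, 25/2, 300/11]
R5 ← R5 − (76/11)·R2: [0, 0, -24/11, -8, -192/11]
R4 ← R4 − (25/8)·R3: [0, 0, 0, 0, 0]
R5 ← R5 + (2)·R3: [0, 0, 0, 0, 0]
3 nonzero rows, so the 5 vectors span a space of dimension 3.
Since 3 < 5, the vectors are linearly dependent.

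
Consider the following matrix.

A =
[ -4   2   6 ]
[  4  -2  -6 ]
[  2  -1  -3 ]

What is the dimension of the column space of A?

Row reduce to echelon form.
R2 ← R2 + R1: [0, 0, 0]
R3 ← R3 + (1/2)·R1: [0, 0, 0]
Echelon form has 1 nonzero row, so rank(A) = 1.
The column space has dimension equal to the rank: 1.

1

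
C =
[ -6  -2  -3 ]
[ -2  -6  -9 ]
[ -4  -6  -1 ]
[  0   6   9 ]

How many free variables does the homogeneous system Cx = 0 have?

0

Row reduce to echelon form.
R2 ← R2 − (1/3)·R1: [0, -16/3, -8]
R3 ← R3 − (2/3)·R1: [0, -14/3, 1]
R3 ← R3 − (7/8)·R2: [0, 0, 8]
R4 ← R4 + (9/8)·R2: [0, 0, 0]
3 nonzero rows, so rank(C) = 3.
C has 3 columns; by rank–nullity, nullity = 3 − 3 = 0.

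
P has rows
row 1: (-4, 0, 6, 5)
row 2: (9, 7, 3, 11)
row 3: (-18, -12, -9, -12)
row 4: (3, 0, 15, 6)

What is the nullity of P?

0

Row reduce to echelon form.
R2 ← R2 + (9/4)·R1: [0, 7, 33/2, 89/4]
R3 ← R3 − (9/2)·R1: [0, -12, -36, -69/2]
R4 ← R4 + (3/4)·R1: [0, 0, 39/2, 39/4]
R3 ← R3 + (12/7)·R2: [0, 0, -54/7, 51/14]
R4 ← R4 + (91/36)·R3: [0, 0, 0, 455/24]
4 nonzero rows, so rank(P) = 4.
P has 4 columns; by rank–nullity, nullity = 4 − 4 = 0.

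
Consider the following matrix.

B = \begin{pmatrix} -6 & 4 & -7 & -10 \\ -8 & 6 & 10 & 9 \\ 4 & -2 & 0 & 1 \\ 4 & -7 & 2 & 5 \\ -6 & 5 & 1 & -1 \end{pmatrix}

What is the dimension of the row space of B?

3

Row reduce to echelon form.
R2 ← R2 − (4/3)·R1: [0, 2/3, 58/3, 67/3]
R3 ← R3 + (2/3)·R1: [0, 2/3, -14/3, -17/3]
R4 ← R4 + (2/3)·R1: [0, -13/3, -8/3, -5/3]
R5 ← R5 − R1: [0, 1, 8, 9]
R3 ← R3 − R2: [0, 0, -24, -28]
R4 ← R4 + (13/2)·R2: [0, 0, 123, 287/2]
R5 ← R5 − (3/2)·R2: [0, 0, -21, -49/2]
R4 ← R4 + (41/8)·R3: [0, 0, 0, 0]
R5 ← R5 − (7/8)·R3: [0, 0, 0, 0]
Echelon form has 3 nonzero rows, so rank(B) = 3.
The row space has dimension equal to the rank: 3.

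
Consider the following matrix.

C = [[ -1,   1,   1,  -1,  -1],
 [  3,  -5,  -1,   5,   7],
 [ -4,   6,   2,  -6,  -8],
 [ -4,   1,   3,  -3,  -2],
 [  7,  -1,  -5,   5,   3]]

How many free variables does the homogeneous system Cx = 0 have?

Row reduce to echelon form.
R2 ← R2 + (3)·R1: [0, -2, 2, 2, 4]
R3 ← R3 − (4)·R1: [0, 2, -2, -2, -4]
R4 ← R4 − (4)·R1: [0, -3, -1, 1, 2]
R5 ← R5 + (7)·R1: [0, 6, 2, -2, -4]
R3 ← R3 + R2: [0, 0, 0, 0, 0]
R4 ← R4 − (3/2)·R2: [0, 0, -4, -2, -4]
R5 ← R5 + (3)·R2: [0, 0, 8, 4, 8]
Swap R3 ↔ R4
R5 ← R5 + (2)·R3: [0, 0, 0, 0, 0]
3 nonzero rows, so rank(C) = 3.
C has 5 columns; by rank–nullity, nullity = 5 − 3 = 2.

2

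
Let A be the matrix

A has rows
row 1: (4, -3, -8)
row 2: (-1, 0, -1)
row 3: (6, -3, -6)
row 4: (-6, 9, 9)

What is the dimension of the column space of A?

Row reduce to echelon form.
R2 ← R2 + (1/4)·R1: [0, -3/4, -3]
R3 ← R3 − (3/2)·R1: [0, 3/2, 6]
R4 ← R4 + (3/2)·R1: [0, 9/2, -3]
R3 ← R3 + (2)·R2: [0, 0, 0]
R4 ← R4 + (6)·R2: [0, 0, -21]
Swap R3 ↔ R4
Echelon form has 3 nonzero rows, so rank(A) = 3.
The column space has dimension equal to the rank: 3.

3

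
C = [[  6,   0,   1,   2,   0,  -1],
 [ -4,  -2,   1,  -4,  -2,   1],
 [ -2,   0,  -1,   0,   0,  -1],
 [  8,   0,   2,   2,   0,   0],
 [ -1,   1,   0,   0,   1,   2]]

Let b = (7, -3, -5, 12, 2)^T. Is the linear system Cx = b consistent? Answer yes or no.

yes

Row reduce the augmented matrix [C | b].
R2 ← R2 + (2/3)·R1: [0, -2, 5/3, -8/3, -2, 1/3, 5/3]
R3 ← R3 + (1/3)·R1: [0, 0, -2/3, 2/3, 0, -4/3, -8/3]
R4 ← R4 − (4/3)·R1: [0, 0, 2/3, -2/3, 0, 4/3, 8/3]
R5 ← R5 + (1/6)·R1: [0, 1, 1/6, 1/3, 1, 11/6, 19/6]
R5 ← R5 + (1/2)·R2: [0, 0, 1, -1, 0, 2, 4]
R4 ← R4 + R3: [0, 0, 0, 0, 0, 0, 0]
R5 ← R5 + (3/2)·R3: [0, 0, 0, 0, 0, 0, 0]
The echelon form has 3 nonzero rows, and every pivot lies in the first 6 columns, so rank(C) = rank([C|b]) = 3.
The system is consistent.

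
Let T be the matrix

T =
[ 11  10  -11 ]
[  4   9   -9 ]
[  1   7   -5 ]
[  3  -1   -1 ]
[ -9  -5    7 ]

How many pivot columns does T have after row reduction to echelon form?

Row reduce to echelon form.
R2 ← R2 − (4/11)·R1: [0, 59/11, -5]
R3 ← R3 − (1/11)·R1: [0, 67/11, -4]
R4 ← R4 − (3/11)·R1: [0, -41/11, 2]
R5 ← R5 + (9/11)·R1: [0, 35/11, -2]
R3 ← R3 − (67/59)·R2: [0, 0, 99/59]
R4 ← R4 + (41/59)·R2: [0, 0, -87/59]
R5 ← R5 − (35/59)·R2: [0, 0, 57/59]
R4 ← R4 + (29/33)·R3: [0, 0, 0]
R5 ← R5 − (19/33)·R3: [0, 0, 0]
Echelon form has 3 nonzero rows, so rank(T) = 3.
Each nonzero row contributes one pivot column: 3 pivot columns.

3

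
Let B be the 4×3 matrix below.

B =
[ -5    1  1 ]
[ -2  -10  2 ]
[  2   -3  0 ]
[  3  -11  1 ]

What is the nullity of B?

1

Row reduce to echelon form.
R2 ← R2 − (2/5)·R1: [0, -52/5, 8/5]
R3 ← R3 + (2/5)·R1: [0, -13/5, 2/5]
R4 ← R4 + (3/5)·R1: [0, -52/5, 8/5]
R3 ← R3 − (1/4)·R2: [0, 0, 0]
R4 ← R4 − R2: [0, 0, 0]
2 nonzero rows, so rank(B) = 2.
B has 3 columns; by rank–nullity, nullity = 3 − 2 = 1.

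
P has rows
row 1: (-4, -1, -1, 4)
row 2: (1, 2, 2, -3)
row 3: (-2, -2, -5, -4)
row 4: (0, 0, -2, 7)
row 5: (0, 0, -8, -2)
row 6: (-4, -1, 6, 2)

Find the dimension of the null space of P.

0

Row reduce to echelon form.
R2 ← R2 + (1/4)·R1: [0, 7/4, 7/4, -2]
R3 ← R3 − (1/2)·R1: [0, -3/2, -9/2, -6]
R6 ← R6 − R1: [0, 0, 7, -2]
R3 ← R3 + (6/7)·R2: [0, 0, -3, -54/7]
R4 ← R4 − (2/3)·R3: [0, 0, 0, 85/7]
R5 ← R5 − (8/3)·R3: [0, 0, 0, 130/7]
R6 ← R6 + (7/3)·R3: [0, 0, 0, -20]
R5 ← R5 − (26/17)·R4: [0, 0, 0, 0]
R6 ← R6 + (28/17)·R4: [0, 0, 0, 0]
4 nonzero rows, so rank(P) = 4.
P has 4 columns; by rank–nullity, nullity = 4 − 4 = 0.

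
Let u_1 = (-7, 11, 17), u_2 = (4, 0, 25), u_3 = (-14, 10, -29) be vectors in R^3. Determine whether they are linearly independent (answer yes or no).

Form the matrix with these vectors as rows and row reduce.
R2 ← R2 + (4/7)·R1: [0, 44/7, 243/7]
R3 ← R3 − (2)·R1: [0, -12, -63]
R3 ← R3 + (21/11)·R2: [0, 0, 36/11]
3 nonzero rows, so the 3 vectors span a space of dimension 3.
Since 3 = 3, the vectors are linearly independent.

yes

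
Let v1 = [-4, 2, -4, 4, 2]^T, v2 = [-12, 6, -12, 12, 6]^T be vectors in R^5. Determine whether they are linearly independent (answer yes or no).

no

Form the matrix with these vectors as rows and row reduce.
R2 ← R2 − (3)·R1: [0, 0, 0, 0, 0]
1 nonzero row, so the 2 vectors span a space of dimension 1.
Since 1 < 2, the vectors are linearly dependent.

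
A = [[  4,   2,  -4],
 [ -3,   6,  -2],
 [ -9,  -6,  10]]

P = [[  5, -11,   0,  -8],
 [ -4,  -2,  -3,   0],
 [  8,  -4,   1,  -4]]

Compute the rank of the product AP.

First compute AP:
[[-20, -32, -10, -16],
 [-55,  29, -20,  32],
 [ 59,  71,  28,  32]]
Now row reduce the product.
R2 ← R2 − (11/4)·R1: [0, 117, 15/2, 76]
R3 ← R3 + (59/20)·R1: [0, -117/5, -3/2, -76/5]
R3 ← R3 + (1/5)·R2: [0, 0, 0, 0]
2 nonzero rows, so rank(AP) = 2.

2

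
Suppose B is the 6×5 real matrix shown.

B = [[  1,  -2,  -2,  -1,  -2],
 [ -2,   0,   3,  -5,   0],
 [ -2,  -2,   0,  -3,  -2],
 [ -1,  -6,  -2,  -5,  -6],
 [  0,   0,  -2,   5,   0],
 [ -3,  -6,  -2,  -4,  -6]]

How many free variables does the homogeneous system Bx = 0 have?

Row reduce to echelon form.
R2 ← R2 + (2)·R1: [0, -4, -1, -7, -4]
R3 ← R3 + (2)·R1: [0, -6, -4, -5, -6]
R4 ← R4 + R1: [0, -8, -4, -6, -8]
R6 ← R6 + (3)·R1: [0, -12, -8, -7, -12]
R3 ← R3 − (3/2)·R2: [0, 0, -5/2, 11/2, 0]
R4 ← R4 − (2)·R2: [0, 0, -2, 8, 0]
R6 ← R6 − (3)·R2: [0, 0, -5, 14, 0]
R4 ← R4 − (4/5)·R3: [0, 0, 0, 18/5, 0]
R5 ← R5 − (4/5)·R3: [0, 0, 0, 3/5, 0]
R6 ← R6 − (2)·R3: [0, 0, 0, 3, 0]
R5 ← R5 − (1/6)·R4: [0, 0, 0, 0, 0]
R6 ← R6 − (5/6)·R4: [0, 0, 0, 0, 0]
4 nonzero rows, so rank(B) = 4.
B has 5 columns; by rank–nullity, nullity = 5 − 4 = 1.

1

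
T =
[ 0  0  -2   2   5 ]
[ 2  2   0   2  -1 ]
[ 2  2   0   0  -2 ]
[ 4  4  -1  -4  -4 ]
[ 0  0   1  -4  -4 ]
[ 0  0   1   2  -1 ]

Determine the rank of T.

3

Row reduce to echelon form.
Swap R1 ↔ R2
R3 ← R3 − R1: [0, 0, 0, -2, -1]
R4 ← R4 − (2)·R1: [0, 0, -1, -8, -2]
R4 ← R4 − (1/2)·R2: [0, 0, 0, -9, -9/2]
R5 ← R5 + (1/2)·R2: [0, 0, 0, -3, -3/2]
R6 ← R6 + (1/2)·R2: [0, 0, 0, 3, 3/2]
R4 ← R4 − (9/2)·R3: [0, 0, 0, 0, 0]
R5 ← R5 − (3/2)·R3: [0, 0, 0, 0, 0]
R6 ← R6 + (3/2)·R3: [0, 0, 0, 0, 0]
Echelon form has 3 nonzero rows, so rank(T) = 3.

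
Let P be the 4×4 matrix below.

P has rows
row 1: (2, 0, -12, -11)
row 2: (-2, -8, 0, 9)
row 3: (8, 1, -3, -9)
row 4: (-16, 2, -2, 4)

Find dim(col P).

Row reduce to echelon form.
R2 ← R2 + R1: [0, -8, -12, -2]
R3 ← R3 − (4)·R1: [0, 1, 45, 35]
R4 ← R4 + (8)·R1: [0, 2, -98, -84]
R3 ← R3 + (1/8)·R2: [0, 0, 87/2, 139/4]
R4 ← R4 + (1/4)·R2: [0, 0, -101, -169/2]
R4 ← R4 + (202/87)·R3: [0, 0, 0, -332/87]
Echelon form has 4 nonzero rows, so rank(P) = 4.
The column space has dimension equal to the rank: 4.

4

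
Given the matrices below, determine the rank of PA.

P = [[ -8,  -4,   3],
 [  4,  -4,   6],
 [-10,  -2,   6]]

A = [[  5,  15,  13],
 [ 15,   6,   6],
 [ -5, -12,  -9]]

First compute PA:
[[-115, -180, -155],
 [-70, -36, -26],
 [-110, -234, -196]]
Now row reduce the product.
R2 ← R2 − (14/23)·R1: [0, 1692/23, 1572/23]
R3 ← R3 − (22/23)·R1: [0, -1422/23, -1098/23]
R3 ← R3 + (79/94)·R2: [0, 0, 456/47]
3 nonzero rows, so rank(PA) = 3.

3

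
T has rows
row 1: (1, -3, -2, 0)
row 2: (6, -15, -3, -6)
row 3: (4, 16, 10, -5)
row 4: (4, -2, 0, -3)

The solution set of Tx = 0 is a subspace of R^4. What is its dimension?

Row reduce to echelon form.
R2 ← R2 − (6)·R1: [0, 3, 9, -6]
R3 ← R3 − (4)·R1: [0, 28, 18, -5]
R4 ← R4 − (4)·R1: [0, 10, 8, -3]
R3 ← R3 − (28/3)·R2: [0, 0, -66, 51]
R4 ← R4 − (10/3)·R2: [0, 0, -22, 17]
R4 ← R4 − (1/3)·R3: [0, 0, 0, 0]
3 nonzero rows, so rank(T) = 3.
T has 4 columns; by rank–nullity, nullity = 4 − 3 = 1.

1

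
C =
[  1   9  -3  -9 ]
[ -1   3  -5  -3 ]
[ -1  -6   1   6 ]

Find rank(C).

2

Row reduce to echelon form.
R2 ← R2 + R1: [0, 12, -8, -12]
R3 ← R3 + R1: [0, 3, -2, -3]
R3 ← R3 − (1/4)·R2: [0, 0, 0, 0]
Echelon form has 2 nonzero rows, so rank(C) = 2.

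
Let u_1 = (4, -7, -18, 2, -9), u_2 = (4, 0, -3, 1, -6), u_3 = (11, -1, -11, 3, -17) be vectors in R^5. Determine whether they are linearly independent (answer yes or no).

Form the matrix with these vectors as rows and row reduce.
R2 ← R2 − R1: [0, 7, 15, -1, 3]
R3 ← R3 − (11/4)·R1: [0, 73/4, 77/2, -5/2, 31/4]
R3 ← R3 − (73/28)·R2: [0, 0, -17/28, 3/28, -1/14]
3 nonzero rows, so the 3 vectors span a space of dimension 3.
Since 3 = 3, the vectors are linearly independent.

yes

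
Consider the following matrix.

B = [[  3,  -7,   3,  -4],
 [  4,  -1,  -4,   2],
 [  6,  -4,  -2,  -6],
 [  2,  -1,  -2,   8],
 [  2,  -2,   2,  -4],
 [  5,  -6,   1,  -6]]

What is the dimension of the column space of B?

4

Row reduce to echelon form.
R2 ← R2 − (4/3)·R1: [0, 25/3, -8, 22/3]
R3 ← R3 − (2)·R1: [0, 10, -8, 2]
R4 ← R4 − (2/3)·R1: [0, 11/3, -4, 32/3]
R5 ← R5 − (2/3)·R1: [0, 8/3, 0, -4/3]
R6 ← R6 − (5/3)·R1: [0, 17/3, -4, 2/3]
R3 ← R3 − (6/5)·R2: [0, 0, 8/5, -34/5]
R4 ← R4 − (11/25)·R2: [0, 0, -12/25, 186/25]
R5 ← R5 − (8/25)·R2: [0, 0, 64/25, -92/25]
R6 ← R6 − (17/25)·R2: [0, 0, 36/25, -108/25]
R4 ← R4 + (3/10)·R3: [0, 0, 0, 27/5]
R5 ← R5 − (8/5)·R3: [0, 0, 0, 36/5]
R6 ← R6 − (9/10)·R3: [0, 0, 0, 9/5]
R5 ← R5 − (4/3)·R4: [0, 0, 0, 0]
R6 ← R6 − (1/3)·R4: [0, 0, 0, 0]
Echelon form has 4 nonzero rows, so rank(B) = 4.
The column space has dimension equal to the rank: 4.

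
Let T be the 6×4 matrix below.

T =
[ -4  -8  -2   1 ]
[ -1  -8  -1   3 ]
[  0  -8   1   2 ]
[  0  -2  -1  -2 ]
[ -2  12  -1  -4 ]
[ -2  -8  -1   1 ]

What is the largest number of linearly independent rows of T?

4

Row reduce to echelon form.
R2 ← R2 − (1/4)·R1: [0, -6, -1/2, 11/4]
R5 ← R5 − (1/2)·R1: [0, 16, 0, -9/2]
R6 ← R6 − (1/2)·R1: [0, -4, 0, 1/2]
R3 ← R3 − (4/3)·R2: [0, 0, 5/3, -5/3]
R4 ← R4 − (1/3)·R2: [0, 0, -5/6, -35/12]
R5 ← R5 + (8/3)·R2: [0, 0, -4/3, 17/6]
R6 ← R6 − (2/3)·R2: [0, 0, 1/3, -4/3]
R4 ← R4 + (1/2)·R3: [0, 0, 0, -15/4]
R5 ← R5 + (4/5)·R3: [0, 0, 0, 3/2]
R6 ← R6 − (1/5)·R3: [0, 0, 0, -1]
R5 ← R5 + (2/5)·R4: [0, 0, 0, 0]
R6 ← R6 − (4/15)·R4: [0, 0, 0, 0]
Echelon form has 4 nonzero rows, so rank(T) = 4.
The rank gives the maximum number of linearly independent rows: 4.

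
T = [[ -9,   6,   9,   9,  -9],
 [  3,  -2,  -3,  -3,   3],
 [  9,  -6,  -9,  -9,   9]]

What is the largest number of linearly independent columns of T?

Row reduce to echelon form.
R2 ← R2 + (1/3)·R1: [0, 0, 0, 0, 0]
R3 ← R3 + R1: [0, 0, 0, 0, 0]
Echelon form has 1 nonzero row, so rank(T) = 1.
The rank gives the maximum number of linearly independent columns: 1.

1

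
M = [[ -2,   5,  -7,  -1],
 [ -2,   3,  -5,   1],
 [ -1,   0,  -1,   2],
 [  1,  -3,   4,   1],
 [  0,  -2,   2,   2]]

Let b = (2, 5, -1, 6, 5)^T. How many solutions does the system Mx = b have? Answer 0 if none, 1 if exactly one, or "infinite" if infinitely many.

Row reduce the augmented matrix [M | b].
R2 ← R2 − R1: [0, -2, 2, 2, 3]
R3 ← R3 − (1/2)·R1: [0, -5/2, 5/2, 5/2, -2]
R4 ← R4 + (1/2)·R1: [0, -1/2, 1/2, 1/2, 7]
R3 ← R3 − (5/4)·R2: [0, 0, 0, 0, -23/4]
R4 ← R4 − (1/4)·R2: [0, 0, 0, 0, 25/4]
R5 ← R5 − R2: [0, 0, 0, 0, 2]
R4 ← R4 + (25/23)·R3: [0, 0, 0, 0, 0]
R5 ← R5 + (8/23)·R3: [0, 0, 0, 0, 0]
The echelon form has 3 nonzero rows; the last pivot sits in the augmented column, so rank(M) = 2 but rank([M|b]) = 3.
Since the ranks differ, the system is inconsistent.
It has no solutions.

0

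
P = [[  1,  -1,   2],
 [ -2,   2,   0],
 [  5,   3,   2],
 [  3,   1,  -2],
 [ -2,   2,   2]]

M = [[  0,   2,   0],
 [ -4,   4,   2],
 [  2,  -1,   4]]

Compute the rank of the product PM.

First compute PM:
[[  8,  -4,   6],
 [ -8,   4,   4],
 [ -8,  20,  14],
 [ -8,  12,  -6],
 [ -4,   2,  12]]
Now row reduce the product.
R2 ← R2 + R1: [0, 0, 10]
R3 ← R3 + R1: [0, 16, 20]
R4 ← R4 + R1: [0, 8, 0]
R5 ← R5 + (1/2)·R1: [0, 0, 15]
Swap R2 ↔ R3
R4 ← R4 − (1/2)·R2: [0, 0, -10]
R4 ← R4 + R3: [0, 0, 0]
R5 ← R5 − (3/2)·R3: [0, 0, 0]
3 nonzero rows, so rank(PM) = 3.

3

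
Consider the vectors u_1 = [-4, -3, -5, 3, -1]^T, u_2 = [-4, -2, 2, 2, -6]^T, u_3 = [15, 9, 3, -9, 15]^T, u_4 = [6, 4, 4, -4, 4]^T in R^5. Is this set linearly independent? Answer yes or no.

no

Form the matrix with these vectors as rows and row reduce.
R2 ← R2 − R1: [0, 1, 7, -1, -5]
R3 ← R3 + (15/4)·R1: [0, -9/4, -63/4, 9/4, 45/4]
R4 ← R4 + (3/2)·R1: [0, -1/2, -7/2, 1/2, 5/2]
R3 ← R3 + (9/4)·R2: [0, 0, 0, 0, 0]
R4 ← R4 + (1/2)·R2: [0, 0, 0, 0, 0]
2 nonzero rows, so the 4 vectors span a space of dimension 2.
Since 2 < 4, the vectors are linearly dependent.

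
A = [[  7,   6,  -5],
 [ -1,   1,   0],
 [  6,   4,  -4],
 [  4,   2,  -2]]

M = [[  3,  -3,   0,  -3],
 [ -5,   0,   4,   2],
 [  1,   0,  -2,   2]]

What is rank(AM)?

3

First compute AM:
[[-14, -21,  34, -19],
 [ -8,   3,   4,   5],
 [ -6, -18,  24, -18],
 [  0, -12,  12, -12]]
Now row reduce the product.
R2 ← R2 − (4/7)·R1: [0, 15, -108/7, 111/7]
R3 ← R3 − (3/7)·R1: [0, -9, 66/7, -69/7]
R3 ← R3 + (3/5)·R2: [0, 0, 6/35, -12/35]
R4 ← R4 + (4/5)·R2: [0, 0, -12/35, 24/35]
R4 ← R4 + (2)·R3: [0, 0, 0, 0]
3 nonzero rows, so rank(AM) = 3.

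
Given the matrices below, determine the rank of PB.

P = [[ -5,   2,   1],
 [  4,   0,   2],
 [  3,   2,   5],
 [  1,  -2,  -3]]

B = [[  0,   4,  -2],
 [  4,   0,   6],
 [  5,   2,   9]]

First compute PB:
[[ 13, -18,  31],
 [ 10,  20,  10],
 [ 33,  22,  51],
 [-23,  -2, -41]]
Now row reduce the product.
R2 ← R2 − (10/13)·R1: [0, 440/13, -180/13]
R3 ← R3 − (33/13)·R1: [0, 880/13, -360/13]
R4 ← R4 + (23/13)·R1: [0, -440/13, 180/13]
R3 ← R3 − (2)·R2: [0, 0, 0]
R4 ← R4 + R2: [0, 0, 0]
2 nonzero rows, so rank(PB) = 2.

2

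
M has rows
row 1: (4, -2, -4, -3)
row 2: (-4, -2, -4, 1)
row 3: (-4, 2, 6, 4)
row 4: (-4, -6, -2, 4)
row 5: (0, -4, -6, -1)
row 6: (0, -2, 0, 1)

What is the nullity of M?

1

Row reduce to echelon form.
R2 ← R2 + R1: [0, -4, -8, -2]
R3 ← R3 + R1: [0, 0, 2, 1]
R4 ← R4 + R1: [0, -8, -6, 1]
R4 ← R4 − (2)·R2: [0, 0, 10, 5]
R5 ← R5 − R2: [0, 0, 2, 1]
R6 ← R6 − (1/2)·R2: [0, 0, 4, 2]
R4 ← R4 − (5)·R3: [0, 0, 0, 0]
R5 ← R5 − R3: [0, 0, 0, 0]
R6 ← R6 − (2)·R3: [0, 0, 0, 0]
3 nonzero rows, so rank(M) = 3.
M has 4 columns; by rank–nullity, nullity = 4 − 3 = 1.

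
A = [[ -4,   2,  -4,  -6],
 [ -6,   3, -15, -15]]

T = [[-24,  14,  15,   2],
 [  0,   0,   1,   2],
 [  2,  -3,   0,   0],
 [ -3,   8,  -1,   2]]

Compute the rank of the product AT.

First compute AT:
[[106, -92, -52, -16],
 [159, -159, -72, -36]]
Now row reduce the product.
R2 ← R2 − (3/2)·R1: [0, -21, 6, -12]
2 nonzero rows, so rank(AT) = 2.

2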